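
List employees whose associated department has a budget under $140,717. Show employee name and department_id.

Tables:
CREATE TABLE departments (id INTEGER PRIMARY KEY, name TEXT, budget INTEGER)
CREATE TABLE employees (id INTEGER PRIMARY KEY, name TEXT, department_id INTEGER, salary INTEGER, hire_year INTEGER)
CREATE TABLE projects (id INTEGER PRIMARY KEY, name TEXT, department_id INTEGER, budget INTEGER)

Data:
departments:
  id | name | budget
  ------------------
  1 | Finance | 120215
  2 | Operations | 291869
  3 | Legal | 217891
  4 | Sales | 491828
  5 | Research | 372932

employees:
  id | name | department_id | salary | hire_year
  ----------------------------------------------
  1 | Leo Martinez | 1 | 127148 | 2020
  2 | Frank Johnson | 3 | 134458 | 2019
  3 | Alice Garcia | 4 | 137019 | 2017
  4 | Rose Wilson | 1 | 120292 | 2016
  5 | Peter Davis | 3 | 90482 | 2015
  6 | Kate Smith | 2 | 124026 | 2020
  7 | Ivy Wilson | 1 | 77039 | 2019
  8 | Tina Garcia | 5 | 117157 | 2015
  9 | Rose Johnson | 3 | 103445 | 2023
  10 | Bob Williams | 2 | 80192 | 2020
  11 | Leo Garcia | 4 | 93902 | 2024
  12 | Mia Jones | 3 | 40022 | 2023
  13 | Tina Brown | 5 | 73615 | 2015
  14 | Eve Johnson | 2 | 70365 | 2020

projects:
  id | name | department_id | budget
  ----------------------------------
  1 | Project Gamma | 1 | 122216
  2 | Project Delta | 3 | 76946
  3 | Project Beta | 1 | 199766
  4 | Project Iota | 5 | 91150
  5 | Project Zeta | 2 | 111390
SELECT name, department_id FROM employees WHERE department_id IN (SELECT id FROM departments WHERE budget < 140717)

Execution result:
name | department_id
Leo Martinez | 1
Rose Wilson | 1
Ivy Wilson | 1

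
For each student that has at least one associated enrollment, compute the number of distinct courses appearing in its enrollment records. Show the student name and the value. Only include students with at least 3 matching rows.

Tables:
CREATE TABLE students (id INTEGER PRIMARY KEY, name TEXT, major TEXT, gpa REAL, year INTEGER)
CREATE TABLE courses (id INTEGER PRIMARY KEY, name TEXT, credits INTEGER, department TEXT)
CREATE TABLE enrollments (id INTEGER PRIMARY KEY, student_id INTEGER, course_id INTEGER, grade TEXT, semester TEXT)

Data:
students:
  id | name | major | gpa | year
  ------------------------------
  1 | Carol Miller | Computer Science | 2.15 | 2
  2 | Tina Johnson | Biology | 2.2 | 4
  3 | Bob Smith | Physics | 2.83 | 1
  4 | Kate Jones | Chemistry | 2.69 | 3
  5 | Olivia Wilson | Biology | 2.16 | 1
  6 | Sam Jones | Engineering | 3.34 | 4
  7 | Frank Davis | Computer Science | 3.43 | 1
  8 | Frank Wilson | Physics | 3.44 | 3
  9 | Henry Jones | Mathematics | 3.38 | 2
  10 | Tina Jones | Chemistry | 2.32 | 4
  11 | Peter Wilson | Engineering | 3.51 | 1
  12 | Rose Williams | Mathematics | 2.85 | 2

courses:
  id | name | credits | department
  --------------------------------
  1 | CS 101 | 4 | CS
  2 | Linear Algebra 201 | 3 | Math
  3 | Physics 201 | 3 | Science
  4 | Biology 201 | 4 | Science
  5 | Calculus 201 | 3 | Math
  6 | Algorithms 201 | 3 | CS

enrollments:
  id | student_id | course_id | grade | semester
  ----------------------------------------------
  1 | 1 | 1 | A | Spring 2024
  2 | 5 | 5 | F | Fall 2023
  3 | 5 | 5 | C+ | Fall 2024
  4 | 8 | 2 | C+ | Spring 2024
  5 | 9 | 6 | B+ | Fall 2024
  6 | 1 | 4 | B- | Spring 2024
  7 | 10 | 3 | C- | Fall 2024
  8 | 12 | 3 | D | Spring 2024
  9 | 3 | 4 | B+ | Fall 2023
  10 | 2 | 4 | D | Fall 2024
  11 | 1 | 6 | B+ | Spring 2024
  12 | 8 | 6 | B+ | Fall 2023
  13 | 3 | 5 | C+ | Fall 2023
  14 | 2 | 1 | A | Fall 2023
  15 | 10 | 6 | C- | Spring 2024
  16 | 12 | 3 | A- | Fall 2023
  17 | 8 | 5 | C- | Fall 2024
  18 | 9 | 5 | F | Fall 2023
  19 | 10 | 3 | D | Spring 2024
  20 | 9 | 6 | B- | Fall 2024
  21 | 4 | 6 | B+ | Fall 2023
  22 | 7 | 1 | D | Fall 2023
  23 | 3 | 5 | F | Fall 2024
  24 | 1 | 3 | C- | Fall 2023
SELECT p.name, COUNT(DISTINCT c.course_id) AS distinct_course_count FROM enrollments c JOIN students p ON c.student_id = p.id GROUP BY p.id, p.name HAVING COUNT(*) >= 3

Execution result:
name | distinct_course_count
Carol Miller | 4
Bob Smith | 2
Frank Wilson | 3
Henry Jones | 2
Tina Jones | 2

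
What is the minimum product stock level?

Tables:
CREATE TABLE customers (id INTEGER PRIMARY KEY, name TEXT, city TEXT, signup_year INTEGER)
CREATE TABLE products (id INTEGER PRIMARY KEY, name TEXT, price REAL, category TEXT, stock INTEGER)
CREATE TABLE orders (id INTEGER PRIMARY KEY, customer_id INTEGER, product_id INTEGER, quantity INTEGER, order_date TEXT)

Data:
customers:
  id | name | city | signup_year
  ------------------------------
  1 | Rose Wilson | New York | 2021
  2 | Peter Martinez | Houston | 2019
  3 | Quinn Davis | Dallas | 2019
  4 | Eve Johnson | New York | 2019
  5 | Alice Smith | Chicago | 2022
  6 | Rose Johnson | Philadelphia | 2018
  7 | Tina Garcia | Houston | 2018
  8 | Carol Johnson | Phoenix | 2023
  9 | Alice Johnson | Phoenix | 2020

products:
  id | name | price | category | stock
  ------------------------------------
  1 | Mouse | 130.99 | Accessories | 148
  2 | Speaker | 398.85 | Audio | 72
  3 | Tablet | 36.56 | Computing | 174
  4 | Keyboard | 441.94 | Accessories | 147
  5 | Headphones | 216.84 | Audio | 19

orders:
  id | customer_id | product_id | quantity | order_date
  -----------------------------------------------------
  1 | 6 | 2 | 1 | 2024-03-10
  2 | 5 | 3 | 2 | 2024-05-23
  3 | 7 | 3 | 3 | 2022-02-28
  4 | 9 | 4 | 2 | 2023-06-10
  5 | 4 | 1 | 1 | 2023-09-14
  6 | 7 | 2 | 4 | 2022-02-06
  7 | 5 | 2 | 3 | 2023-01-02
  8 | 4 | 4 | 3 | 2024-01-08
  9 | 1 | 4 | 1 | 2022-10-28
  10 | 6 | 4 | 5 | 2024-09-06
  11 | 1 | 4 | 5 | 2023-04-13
SELECT MIN(stock) FROM products

Execution result:
19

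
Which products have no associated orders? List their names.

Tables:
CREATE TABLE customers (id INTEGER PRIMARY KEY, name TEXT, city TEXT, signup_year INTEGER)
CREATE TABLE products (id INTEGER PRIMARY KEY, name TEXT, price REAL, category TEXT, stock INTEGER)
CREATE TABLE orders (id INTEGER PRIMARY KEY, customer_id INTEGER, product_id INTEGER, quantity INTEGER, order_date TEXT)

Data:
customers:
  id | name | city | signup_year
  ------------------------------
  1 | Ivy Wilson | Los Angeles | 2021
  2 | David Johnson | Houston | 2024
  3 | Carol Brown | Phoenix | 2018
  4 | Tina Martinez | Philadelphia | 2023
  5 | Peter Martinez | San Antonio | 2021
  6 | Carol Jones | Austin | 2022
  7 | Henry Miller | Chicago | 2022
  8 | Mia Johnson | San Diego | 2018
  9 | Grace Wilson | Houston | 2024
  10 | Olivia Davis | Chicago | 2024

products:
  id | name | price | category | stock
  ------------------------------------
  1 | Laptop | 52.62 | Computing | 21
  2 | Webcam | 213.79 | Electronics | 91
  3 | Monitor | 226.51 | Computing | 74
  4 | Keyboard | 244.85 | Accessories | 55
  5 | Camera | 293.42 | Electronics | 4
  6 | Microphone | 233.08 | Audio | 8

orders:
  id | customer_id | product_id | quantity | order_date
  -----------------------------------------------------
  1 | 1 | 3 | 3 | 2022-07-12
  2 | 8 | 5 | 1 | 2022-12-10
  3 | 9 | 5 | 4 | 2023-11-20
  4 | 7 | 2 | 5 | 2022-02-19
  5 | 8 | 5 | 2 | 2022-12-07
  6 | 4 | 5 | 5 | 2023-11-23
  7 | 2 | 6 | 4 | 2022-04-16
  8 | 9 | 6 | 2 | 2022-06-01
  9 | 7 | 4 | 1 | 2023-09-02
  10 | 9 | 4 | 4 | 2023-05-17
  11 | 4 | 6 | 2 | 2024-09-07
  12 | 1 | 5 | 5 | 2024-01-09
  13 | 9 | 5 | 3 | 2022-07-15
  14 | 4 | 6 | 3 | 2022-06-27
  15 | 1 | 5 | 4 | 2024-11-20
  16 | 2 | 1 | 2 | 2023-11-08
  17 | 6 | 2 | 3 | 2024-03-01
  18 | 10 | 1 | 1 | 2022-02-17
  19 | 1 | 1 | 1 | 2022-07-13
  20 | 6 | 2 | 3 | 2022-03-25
SELECT p.name FROM products p LEFT JOIN orders c ON c.product_id = p.id WHERE c.id IS NULL

Execution result:
(no rows)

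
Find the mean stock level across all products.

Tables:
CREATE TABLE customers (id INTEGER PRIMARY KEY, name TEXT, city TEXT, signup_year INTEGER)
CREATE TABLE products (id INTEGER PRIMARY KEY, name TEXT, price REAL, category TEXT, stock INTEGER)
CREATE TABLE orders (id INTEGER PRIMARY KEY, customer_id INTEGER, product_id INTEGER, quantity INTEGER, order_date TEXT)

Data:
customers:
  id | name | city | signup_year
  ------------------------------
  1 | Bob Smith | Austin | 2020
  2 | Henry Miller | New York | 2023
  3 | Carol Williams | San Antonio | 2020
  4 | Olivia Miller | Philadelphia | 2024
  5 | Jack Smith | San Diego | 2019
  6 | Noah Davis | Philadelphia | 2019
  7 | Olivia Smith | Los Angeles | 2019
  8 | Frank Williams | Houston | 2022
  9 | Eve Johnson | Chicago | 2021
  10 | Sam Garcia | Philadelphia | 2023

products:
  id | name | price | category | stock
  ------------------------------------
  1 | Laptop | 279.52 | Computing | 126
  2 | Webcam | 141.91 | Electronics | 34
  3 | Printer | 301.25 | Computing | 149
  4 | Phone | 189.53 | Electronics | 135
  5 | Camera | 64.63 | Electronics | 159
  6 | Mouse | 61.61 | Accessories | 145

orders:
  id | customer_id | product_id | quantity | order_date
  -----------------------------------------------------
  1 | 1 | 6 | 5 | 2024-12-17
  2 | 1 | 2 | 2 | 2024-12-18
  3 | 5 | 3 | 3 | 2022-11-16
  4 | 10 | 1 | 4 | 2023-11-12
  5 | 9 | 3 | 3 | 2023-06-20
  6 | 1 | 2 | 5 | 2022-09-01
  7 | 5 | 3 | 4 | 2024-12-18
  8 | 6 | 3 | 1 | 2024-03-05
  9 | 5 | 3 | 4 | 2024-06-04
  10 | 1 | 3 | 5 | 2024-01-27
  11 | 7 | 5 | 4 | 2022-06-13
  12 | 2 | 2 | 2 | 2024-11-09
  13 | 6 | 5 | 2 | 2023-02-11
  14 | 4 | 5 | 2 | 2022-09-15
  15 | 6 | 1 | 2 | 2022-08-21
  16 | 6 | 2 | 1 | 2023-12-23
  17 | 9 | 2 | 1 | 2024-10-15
SELECT AVG(stock) FROM products

Execution result:
124.67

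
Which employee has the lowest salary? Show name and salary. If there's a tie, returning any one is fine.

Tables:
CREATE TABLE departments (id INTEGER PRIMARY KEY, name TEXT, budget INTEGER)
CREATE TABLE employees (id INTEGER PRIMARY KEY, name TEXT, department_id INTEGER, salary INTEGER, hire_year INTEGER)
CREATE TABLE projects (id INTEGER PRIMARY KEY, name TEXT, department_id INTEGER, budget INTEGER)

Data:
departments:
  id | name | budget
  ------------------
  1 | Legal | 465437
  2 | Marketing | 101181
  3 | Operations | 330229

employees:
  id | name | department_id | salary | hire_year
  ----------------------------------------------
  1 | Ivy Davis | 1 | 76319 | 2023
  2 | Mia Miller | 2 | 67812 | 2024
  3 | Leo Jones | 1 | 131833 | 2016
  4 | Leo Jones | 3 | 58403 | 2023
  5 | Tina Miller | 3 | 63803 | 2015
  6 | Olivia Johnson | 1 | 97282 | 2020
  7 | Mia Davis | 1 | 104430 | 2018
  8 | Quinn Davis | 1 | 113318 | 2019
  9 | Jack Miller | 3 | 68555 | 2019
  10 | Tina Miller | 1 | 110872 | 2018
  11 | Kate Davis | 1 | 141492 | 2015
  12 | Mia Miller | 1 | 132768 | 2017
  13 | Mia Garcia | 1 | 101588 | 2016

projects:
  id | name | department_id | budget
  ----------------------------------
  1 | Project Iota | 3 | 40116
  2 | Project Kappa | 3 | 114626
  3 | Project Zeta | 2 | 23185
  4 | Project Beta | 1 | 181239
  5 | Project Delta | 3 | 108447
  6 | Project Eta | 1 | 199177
SELECT name, salary FROM employees ORDER BY salary ASC LIMIT 1

Execution result:
name | salary
Leo Jones | 58403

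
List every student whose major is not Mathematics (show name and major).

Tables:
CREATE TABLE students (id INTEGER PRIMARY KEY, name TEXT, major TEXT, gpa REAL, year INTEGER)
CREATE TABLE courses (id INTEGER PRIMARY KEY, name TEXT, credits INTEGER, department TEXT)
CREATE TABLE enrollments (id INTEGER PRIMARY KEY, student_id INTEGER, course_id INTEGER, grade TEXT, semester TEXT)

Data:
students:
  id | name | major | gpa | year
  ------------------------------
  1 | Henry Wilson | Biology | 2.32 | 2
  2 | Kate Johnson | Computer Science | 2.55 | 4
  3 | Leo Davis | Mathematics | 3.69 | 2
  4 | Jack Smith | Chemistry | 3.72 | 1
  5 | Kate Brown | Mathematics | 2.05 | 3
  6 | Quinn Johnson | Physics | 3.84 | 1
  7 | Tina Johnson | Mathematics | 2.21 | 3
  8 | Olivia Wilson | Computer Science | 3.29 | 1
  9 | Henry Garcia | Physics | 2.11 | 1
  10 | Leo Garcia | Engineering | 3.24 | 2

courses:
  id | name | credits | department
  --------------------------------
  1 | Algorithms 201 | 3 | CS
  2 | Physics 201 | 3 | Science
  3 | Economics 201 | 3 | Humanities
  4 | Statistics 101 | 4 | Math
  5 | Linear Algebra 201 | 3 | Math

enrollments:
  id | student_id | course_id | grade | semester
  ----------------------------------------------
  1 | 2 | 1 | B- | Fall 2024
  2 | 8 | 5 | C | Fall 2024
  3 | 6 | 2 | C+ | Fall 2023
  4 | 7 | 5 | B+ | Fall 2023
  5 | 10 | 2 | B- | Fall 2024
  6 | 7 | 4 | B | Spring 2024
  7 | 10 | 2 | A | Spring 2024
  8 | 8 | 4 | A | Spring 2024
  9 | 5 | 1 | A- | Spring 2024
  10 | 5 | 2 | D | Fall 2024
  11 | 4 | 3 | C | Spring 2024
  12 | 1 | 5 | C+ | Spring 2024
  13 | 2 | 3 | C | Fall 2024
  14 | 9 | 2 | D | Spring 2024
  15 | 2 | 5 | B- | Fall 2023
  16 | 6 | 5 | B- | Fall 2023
SELECT name, major FROM students WHERE major <> 'Mathematics'

Execution result:
name | major
Henry Wilson | Biology
Kate Johnson | Computer Science
Jack Smith | Chemistry
Quinn Johnson | Physics
Olivia Wilson | Computer Science
Henry Garcia | Physics
Leo Garcia | Engineering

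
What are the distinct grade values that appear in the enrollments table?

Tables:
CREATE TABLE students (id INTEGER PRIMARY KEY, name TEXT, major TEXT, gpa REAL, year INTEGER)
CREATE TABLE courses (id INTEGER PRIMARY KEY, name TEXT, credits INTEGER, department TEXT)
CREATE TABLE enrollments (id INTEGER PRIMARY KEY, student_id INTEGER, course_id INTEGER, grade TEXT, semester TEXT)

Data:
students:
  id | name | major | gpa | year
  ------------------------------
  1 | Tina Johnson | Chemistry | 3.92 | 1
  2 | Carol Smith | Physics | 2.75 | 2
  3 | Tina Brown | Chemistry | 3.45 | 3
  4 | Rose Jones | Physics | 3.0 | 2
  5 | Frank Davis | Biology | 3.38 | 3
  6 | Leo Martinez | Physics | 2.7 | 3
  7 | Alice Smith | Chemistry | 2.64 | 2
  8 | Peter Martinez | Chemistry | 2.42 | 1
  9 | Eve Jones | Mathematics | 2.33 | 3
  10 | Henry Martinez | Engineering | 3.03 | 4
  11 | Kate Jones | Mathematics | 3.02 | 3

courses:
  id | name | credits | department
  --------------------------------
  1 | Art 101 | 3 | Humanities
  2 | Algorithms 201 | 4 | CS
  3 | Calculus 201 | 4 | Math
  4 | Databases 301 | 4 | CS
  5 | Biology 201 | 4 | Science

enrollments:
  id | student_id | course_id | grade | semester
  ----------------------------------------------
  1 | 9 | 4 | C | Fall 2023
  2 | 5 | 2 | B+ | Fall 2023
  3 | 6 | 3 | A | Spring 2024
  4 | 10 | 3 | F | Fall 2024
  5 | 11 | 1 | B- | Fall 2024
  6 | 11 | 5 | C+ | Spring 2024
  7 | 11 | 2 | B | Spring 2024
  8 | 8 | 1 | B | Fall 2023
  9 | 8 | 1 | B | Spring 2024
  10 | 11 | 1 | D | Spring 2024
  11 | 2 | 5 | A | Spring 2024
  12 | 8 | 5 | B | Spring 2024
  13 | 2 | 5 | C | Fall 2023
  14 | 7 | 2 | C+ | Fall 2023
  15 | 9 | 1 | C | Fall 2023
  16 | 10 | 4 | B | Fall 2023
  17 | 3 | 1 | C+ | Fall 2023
SELECT DISTINCT grade FROM enrollments

Execution result:
grade
C
B+
A
F
B-
C+
B
D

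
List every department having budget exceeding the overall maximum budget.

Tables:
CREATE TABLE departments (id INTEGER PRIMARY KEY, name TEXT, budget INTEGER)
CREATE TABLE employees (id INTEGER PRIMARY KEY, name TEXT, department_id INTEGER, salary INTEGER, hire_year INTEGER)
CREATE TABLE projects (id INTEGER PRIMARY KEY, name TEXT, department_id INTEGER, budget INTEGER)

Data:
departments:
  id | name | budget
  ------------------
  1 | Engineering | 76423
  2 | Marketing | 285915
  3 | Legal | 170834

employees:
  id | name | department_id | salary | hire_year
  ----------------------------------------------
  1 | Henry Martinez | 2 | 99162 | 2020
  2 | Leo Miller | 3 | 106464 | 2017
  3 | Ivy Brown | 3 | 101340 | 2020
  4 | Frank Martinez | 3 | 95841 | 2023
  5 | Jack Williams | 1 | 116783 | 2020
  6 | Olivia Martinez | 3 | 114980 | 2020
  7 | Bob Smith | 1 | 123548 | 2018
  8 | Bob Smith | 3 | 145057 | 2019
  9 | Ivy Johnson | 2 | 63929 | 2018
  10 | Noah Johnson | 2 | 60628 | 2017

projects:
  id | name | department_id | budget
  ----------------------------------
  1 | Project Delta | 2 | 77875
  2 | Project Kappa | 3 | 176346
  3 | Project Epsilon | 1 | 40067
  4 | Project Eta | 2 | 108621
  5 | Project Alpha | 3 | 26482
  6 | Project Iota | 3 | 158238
SELECT name, budget FROM departments WHERE budget > (SELECT MAX(budget) FROM departments)

Execution result:
(no rows)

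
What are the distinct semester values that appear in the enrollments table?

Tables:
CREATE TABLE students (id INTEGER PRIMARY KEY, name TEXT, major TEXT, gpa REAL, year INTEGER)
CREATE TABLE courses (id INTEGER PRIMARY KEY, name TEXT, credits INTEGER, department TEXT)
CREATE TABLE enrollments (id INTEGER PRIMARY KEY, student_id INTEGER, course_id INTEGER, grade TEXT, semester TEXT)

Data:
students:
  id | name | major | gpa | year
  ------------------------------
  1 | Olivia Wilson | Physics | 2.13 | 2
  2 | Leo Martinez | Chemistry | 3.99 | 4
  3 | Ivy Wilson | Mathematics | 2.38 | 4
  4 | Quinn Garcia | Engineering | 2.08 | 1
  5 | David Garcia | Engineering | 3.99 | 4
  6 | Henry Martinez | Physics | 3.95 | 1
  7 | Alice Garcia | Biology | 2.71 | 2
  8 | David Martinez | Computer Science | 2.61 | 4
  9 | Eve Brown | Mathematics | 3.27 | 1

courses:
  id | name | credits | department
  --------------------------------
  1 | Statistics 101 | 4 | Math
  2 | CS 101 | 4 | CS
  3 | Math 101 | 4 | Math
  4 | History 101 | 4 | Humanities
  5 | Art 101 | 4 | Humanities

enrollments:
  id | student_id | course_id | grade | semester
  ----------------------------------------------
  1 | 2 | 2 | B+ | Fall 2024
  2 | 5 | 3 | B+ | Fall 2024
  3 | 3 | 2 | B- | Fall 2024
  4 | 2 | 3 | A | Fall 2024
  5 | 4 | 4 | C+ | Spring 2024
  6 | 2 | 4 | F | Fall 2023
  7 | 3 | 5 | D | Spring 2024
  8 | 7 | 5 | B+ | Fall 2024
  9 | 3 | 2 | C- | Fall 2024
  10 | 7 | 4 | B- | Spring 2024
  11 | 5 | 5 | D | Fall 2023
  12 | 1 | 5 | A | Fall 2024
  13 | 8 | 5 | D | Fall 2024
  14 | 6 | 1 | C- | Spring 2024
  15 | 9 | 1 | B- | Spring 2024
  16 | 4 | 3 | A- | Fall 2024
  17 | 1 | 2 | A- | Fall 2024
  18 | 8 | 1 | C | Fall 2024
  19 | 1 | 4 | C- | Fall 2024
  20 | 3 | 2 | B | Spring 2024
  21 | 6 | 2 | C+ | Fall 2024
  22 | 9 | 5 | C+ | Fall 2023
SELECT DISTINCT semester FROM enrollments

Execution result:
semester
Fall 2024
Spring 2024
Fall 2023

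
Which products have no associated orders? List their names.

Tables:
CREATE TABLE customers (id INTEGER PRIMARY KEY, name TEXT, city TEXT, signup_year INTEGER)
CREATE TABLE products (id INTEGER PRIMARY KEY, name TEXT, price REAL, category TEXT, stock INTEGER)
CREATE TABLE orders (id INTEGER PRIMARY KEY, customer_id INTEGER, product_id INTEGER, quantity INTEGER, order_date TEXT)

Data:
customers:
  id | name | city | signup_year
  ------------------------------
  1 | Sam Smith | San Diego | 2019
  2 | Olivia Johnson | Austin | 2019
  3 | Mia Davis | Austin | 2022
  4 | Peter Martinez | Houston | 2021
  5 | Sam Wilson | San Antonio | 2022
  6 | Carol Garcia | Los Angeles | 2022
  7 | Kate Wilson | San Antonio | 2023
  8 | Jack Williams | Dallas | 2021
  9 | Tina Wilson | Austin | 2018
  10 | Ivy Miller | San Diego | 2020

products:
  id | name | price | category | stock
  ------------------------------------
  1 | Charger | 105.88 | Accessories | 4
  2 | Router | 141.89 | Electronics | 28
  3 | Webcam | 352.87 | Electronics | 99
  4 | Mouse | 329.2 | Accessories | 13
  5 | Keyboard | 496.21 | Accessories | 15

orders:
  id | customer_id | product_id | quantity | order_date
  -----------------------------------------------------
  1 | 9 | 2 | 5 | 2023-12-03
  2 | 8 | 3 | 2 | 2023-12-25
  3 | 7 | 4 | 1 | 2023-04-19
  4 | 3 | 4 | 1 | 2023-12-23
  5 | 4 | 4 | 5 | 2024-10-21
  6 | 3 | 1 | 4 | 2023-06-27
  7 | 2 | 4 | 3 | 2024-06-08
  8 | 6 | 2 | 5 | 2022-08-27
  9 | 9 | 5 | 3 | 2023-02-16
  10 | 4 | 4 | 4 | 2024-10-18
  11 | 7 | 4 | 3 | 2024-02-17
SELECT p.name FROM products p LEFT JOIN orders c ON c.product_id = p.id WHERE c.id IS NULL

Execution result:
(no rows)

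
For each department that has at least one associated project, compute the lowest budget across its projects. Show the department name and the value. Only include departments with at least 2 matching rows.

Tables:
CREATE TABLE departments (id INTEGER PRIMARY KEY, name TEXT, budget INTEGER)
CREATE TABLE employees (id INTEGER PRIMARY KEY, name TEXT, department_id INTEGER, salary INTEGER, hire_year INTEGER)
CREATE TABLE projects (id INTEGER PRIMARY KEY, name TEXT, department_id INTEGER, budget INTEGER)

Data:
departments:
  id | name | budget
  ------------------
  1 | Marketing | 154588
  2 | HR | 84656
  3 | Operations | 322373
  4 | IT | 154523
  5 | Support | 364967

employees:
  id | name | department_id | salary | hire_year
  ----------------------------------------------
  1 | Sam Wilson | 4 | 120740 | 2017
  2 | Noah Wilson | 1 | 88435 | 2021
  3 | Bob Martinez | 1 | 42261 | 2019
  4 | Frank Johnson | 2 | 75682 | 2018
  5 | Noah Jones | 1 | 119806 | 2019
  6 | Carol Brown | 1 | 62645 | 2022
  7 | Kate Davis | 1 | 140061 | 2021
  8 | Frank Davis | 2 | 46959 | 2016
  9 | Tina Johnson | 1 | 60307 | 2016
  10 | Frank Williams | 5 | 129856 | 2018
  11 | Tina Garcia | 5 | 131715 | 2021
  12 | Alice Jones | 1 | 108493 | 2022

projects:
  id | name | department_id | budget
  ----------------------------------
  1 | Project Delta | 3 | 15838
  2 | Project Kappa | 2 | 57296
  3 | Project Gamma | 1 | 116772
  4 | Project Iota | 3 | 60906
SELECT p.name, MIN(c.budget) AS min_budget FROM projects c JOIN departments p ON c.department_id = p.id GROUP BY p.id, p.name HAVING COUNT(*) >= 2

Execution result:
name | min_budget
Operations | 15838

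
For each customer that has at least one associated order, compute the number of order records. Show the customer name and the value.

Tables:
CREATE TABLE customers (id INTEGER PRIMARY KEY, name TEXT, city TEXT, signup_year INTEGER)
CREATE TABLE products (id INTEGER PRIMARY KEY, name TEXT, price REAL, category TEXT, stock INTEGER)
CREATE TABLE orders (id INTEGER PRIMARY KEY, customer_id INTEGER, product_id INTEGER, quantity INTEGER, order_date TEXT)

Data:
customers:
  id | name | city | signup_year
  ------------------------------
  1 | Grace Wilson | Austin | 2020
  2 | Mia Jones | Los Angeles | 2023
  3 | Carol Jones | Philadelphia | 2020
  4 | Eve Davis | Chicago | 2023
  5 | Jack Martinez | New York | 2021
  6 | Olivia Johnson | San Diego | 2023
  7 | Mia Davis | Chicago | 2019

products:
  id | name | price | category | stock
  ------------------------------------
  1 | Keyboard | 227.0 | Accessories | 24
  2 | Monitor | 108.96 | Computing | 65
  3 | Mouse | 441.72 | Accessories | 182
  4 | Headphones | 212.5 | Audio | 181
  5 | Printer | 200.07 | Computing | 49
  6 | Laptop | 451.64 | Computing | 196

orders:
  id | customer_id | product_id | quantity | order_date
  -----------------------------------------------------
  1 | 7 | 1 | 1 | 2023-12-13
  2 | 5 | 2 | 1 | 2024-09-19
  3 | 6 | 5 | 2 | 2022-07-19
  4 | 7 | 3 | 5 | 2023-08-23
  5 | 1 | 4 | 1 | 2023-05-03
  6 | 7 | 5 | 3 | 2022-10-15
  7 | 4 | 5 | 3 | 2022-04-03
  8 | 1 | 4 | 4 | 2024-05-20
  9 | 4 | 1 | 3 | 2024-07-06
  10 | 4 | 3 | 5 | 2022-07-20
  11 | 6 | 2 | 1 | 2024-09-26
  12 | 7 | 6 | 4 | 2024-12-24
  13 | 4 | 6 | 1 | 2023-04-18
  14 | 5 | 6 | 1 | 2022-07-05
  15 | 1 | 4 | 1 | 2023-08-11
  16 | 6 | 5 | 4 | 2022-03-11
SELECT p.name, COUNT(*) AS n FROM orders c JOIN customers p ON c.customer_id = p.id GROUP BY p.id, p.name

Execution result:
name | n
Grace Wilson | 3
Eve Davis | 4
Jack Martinez | 2
Olivia Johnson | 3
Mia Davis | 4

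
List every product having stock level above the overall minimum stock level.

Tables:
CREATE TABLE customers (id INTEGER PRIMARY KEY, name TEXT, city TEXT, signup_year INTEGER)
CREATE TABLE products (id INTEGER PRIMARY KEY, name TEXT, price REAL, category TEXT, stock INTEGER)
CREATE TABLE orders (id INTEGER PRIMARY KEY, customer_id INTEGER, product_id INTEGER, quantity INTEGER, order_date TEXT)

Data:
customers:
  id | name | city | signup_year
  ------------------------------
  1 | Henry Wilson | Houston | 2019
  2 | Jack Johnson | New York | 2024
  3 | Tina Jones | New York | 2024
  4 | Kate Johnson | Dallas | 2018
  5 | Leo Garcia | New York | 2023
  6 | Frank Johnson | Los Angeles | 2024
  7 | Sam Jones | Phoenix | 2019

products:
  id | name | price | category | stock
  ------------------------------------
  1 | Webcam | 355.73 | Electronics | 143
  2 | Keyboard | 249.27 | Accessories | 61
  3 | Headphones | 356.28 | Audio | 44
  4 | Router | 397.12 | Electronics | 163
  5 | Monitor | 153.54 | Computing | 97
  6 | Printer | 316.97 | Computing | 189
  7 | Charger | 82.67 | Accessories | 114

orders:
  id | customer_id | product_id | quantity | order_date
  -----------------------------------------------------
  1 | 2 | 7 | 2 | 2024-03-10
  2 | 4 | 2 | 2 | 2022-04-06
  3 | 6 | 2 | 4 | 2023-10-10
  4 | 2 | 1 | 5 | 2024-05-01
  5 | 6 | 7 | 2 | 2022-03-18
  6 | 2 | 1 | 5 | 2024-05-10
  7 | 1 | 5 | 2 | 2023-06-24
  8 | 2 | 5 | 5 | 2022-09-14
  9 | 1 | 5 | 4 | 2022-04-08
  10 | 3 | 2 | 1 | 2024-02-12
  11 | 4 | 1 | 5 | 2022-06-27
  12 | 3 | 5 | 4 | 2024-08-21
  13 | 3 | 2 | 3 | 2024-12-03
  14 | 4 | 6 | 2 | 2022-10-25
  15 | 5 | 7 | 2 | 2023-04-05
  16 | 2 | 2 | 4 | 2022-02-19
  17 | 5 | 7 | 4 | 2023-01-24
SELECT name, stock FROM products WHERE stock > (SELECT MIN(stock) FROM products)

Execution result:
name | stock
Webcam | 143
Keyboard | 61
Router | 163
Monitor | 97
Printer | 189
Charger | 114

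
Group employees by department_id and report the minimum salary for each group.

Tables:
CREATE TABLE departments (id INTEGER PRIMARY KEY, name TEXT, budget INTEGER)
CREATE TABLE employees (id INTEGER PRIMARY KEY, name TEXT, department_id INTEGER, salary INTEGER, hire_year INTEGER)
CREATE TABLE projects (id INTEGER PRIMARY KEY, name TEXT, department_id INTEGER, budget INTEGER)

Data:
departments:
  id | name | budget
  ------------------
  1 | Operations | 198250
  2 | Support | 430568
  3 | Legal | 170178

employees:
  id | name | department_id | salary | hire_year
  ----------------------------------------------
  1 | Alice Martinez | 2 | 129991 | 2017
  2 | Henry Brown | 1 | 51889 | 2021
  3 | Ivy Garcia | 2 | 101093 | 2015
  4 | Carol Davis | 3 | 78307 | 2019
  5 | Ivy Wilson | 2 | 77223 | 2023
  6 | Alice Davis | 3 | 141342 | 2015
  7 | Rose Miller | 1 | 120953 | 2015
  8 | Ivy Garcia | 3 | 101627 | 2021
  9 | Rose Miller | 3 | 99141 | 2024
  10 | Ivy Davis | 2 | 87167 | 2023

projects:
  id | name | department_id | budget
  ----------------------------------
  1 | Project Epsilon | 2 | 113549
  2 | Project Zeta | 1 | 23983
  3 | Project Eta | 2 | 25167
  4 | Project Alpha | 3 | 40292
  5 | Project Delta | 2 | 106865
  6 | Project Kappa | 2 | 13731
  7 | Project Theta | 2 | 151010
SELECT department_id, MIN(salary) AS min_salary FROM employees GROUP BY department_id

Execution result:
department_id | min_salary
1 | 51889
2 | 77223
3 | 78307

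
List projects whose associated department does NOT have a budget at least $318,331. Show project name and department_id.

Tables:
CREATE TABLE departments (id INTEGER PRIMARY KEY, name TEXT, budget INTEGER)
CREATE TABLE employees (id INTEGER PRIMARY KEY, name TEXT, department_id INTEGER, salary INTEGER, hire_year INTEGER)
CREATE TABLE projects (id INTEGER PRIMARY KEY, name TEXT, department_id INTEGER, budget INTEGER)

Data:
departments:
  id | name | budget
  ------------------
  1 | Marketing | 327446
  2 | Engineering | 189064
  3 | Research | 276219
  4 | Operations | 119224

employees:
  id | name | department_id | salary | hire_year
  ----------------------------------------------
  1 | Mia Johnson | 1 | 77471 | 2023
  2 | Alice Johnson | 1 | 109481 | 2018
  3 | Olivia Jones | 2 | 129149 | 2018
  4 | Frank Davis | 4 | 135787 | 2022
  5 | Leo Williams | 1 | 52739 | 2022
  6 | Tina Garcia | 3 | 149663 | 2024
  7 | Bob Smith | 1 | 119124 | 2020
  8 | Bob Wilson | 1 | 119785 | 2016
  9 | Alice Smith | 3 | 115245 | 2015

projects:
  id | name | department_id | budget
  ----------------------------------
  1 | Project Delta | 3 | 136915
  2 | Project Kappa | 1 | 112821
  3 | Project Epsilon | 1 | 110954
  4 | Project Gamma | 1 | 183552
SELECT name, department_id FROM projects WHERE department_id NOT IN (SELECT id FROM departments WHERE budget >= 318331)

Execution result:
name | department_id
Project Delta | 3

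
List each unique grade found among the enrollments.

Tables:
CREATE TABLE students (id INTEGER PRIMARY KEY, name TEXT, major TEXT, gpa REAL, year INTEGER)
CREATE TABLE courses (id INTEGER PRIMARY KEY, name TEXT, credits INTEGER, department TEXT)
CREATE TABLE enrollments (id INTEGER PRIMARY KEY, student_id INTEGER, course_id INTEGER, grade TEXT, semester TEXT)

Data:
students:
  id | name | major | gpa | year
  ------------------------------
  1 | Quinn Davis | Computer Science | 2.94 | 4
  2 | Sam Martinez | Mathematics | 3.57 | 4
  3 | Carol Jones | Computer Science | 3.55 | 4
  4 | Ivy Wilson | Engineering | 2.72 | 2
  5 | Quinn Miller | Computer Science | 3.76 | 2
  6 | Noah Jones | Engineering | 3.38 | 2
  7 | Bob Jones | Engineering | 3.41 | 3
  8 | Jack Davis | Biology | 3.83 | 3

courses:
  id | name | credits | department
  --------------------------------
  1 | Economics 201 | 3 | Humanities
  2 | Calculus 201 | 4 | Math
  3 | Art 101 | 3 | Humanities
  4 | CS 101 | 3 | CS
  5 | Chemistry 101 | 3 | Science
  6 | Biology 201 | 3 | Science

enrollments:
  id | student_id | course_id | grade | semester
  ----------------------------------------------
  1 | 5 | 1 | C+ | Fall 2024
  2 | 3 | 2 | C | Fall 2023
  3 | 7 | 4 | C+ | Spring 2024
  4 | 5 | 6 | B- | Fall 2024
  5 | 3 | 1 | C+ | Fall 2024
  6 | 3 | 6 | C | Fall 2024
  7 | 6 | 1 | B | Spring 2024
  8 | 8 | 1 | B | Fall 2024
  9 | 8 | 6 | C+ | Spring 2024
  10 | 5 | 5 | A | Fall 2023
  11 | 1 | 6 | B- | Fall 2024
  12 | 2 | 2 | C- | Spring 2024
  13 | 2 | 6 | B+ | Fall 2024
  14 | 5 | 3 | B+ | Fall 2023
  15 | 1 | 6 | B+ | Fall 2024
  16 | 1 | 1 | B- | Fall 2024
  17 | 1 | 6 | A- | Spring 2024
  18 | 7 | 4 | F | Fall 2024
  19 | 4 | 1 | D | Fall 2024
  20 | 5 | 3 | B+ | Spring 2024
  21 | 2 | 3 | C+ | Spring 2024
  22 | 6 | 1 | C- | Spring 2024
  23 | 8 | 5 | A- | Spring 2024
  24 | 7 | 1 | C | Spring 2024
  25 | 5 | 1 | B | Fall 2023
SELECT DISTINCT grade FROM enrollments

Execution result:
grade
C+
C
B-
B
A
C-
B+
A-
F
D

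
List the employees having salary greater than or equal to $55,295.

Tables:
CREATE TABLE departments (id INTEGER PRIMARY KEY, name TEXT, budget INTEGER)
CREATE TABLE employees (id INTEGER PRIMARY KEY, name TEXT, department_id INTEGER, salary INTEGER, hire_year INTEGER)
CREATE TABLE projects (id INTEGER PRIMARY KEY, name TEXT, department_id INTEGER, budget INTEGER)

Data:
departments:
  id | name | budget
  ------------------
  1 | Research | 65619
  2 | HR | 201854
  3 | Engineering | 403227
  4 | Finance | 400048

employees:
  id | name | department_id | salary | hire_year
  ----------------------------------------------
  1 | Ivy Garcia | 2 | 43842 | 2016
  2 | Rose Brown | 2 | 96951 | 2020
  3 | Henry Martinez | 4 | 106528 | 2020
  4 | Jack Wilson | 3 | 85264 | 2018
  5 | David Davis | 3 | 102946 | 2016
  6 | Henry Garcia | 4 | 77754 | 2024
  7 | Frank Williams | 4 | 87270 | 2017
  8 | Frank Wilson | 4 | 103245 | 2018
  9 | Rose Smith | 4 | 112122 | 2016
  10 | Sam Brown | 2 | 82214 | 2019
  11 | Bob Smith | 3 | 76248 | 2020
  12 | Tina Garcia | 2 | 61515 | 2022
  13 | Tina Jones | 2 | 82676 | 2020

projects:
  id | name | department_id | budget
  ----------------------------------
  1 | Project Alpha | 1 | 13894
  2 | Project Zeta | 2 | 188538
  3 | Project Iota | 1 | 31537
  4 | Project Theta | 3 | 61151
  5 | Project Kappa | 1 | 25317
SELECT name, salary FROM employees WHERE salary >= 55295

Execution result:
name | salary
Rose Brown | 96951
Henry Martinez | 106528
Jack Wilson | 85264
David Davis | 102946
Henry Garcia | 77754
Frank Williams | 87270
Frank Wilson | 103245
Rose Smith | 112122
Sam Brown | 82214
Bob Smith | 76248
Tina Garcia | 61515
Tina Jones | 82676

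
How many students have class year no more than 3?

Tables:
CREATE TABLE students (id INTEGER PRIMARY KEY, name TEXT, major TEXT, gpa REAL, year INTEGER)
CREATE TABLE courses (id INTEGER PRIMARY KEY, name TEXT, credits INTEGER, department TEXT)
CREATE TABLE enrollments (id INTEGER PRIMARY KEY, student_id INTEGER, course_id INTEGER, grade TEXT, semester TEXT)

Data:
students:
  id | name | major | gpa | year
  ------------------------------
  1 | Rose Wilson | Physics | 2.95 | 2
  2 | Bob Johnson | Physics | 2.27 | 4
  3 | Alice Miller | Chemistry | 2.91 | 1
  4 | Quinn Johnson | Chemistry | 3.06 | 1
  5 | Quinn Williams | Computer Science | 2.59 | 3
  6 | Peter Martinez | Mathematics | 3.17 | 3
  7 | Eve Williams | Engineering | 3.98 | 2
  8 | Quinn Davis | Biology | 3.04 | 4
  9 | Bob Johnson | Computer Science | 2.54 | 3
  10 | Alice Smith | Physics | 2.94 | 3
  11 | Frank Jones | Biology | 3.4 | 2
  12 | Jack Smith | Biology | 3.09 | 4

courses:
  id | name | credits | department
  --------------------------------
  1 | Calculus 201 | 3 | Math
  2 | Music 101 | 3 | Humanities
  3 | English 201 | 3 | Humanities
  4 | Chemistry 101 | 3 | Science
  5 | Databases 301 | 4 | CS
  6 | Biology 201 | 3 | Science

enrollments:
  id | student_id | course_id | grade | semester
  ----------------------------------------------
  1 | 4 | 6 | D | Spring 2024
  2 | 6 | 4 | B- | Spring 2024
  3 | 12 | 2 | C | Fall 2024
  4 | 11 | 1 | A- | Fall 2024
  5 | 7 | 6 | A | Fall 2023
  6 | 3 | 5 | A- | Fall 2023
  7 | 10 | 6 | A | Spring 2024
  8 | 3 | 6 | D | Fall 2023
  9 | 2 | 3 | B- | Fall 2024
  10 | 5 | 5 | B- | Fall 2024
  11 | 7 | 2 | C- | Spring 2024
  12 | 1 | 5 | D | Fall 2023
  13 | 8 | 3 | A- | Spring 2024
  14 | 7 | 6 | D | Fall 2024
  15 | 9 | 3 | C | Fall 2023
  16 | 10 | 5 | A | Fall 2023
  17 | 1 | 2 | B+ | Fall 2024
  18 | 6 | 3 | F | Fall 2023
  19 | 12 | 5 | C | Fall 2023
SELECT COUNT(*) FROM students WHERE year <= 3

Execution result:
9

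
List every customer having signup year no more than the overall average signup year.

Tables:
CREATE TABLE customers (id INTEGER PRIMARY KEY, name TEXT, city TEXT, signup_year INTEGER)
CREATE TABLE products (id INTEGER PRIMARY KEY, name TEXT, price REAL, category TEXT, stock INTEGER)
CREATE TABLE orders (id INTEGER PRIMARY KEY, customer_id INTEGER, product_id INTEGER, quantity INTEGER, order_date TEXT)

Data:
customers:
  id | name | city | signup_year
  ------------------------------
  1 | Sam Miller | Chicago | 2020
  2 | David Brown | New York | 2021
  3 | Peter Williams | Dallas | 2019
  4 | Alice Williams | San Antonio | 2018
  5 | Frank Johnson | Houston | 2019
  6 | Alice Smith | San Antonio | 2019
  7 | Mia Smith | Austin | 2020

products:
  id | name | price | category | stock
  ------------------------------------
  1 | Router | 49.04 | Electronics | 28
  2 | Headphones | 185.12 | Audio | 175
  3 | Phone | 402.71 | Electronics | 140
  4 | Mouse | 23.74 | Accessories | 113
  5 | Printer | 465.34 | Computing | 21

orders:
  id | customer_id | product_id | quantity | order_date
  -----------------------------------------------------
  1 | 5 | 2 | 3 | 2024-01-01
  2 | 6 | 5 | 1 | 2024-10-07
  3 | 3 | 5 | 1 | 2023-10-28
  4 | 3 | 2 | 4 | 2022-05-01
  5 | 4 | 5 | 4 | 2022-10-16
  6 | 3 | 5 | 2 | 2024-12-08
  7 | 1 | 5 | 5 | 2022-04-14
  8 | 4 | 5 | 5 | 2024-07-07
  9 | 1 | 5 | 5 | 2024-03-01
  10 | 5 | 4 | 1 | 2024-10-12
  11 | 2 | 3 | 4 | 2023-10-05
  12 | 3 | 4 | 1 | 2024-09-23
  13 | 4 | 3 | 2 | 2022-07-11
SELECT name, signup_year FROM customers WHERE signup_year <= (SELECT AVG(signup_year) FROM customers)

Execution result:
name | signup_year
Peter Williams | 2019
Alice Williams | 2018
Frank Johnson | 2019
Alice Smith | 2019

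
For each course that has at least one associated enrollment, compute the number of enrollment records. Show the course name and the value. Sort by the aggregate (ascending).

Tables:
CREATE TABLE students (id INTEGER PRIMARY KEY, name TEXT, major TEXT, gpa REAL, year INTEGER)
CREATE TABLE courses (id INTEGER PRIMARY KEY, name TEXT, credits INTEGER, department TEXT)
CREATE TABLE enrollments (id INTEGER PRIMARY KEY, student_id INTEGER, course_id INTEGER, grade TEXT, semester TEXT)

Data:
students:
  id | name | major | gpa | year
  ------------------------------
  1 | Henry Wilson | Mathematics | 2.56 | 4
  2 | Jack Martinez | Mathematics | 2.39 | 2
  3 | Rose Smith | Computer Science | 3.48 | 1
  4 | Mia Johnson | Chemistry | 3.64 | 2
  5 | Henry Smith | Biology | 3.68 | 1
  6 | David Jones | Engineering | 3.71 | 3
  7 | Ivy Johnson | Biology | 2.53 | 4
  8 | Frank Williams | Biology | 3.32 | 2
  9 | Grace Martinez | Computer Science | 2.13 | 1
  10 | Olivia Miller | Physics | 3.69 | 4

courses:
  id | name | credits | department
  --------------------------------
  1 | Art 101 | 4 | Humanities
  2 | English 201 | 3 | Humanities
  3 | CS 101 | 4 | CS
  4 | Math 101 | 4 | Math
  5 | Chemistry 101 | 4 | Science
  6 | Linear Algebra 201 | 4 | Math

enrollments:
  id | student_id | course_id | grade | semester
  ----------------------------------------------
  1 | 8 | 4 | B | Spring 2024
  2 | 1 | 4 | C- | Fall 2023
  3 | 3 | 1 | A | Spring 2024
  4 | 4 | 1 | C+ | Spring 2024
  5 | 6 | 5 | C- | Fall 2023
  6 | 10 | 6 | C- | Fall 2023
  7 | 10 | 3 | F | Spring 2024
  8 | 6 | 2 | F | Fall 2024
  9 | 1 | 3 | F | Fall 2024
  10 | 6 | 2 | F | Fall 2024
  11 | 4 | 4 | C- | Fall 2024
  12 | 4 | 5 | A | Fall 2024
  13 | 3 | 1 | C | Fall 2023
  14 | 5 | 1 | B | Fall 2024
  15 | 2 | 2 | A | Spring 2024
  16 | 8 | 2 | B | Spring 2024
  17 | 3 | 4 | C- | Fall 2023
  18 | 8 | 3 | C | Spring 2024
SELECT p.name, COUNT(*) AS n FROM enrollments c JOIN courses p ON c.course_id = p.id GROUP BY p.id, p.name ORDER BY n ASC

Execution result:
name | n
Linear Algebra 201 | 1
Chemistry 101 | 2
CS 101 | 3
Art 101 | 4
English 201 | 4
Math 101 | 4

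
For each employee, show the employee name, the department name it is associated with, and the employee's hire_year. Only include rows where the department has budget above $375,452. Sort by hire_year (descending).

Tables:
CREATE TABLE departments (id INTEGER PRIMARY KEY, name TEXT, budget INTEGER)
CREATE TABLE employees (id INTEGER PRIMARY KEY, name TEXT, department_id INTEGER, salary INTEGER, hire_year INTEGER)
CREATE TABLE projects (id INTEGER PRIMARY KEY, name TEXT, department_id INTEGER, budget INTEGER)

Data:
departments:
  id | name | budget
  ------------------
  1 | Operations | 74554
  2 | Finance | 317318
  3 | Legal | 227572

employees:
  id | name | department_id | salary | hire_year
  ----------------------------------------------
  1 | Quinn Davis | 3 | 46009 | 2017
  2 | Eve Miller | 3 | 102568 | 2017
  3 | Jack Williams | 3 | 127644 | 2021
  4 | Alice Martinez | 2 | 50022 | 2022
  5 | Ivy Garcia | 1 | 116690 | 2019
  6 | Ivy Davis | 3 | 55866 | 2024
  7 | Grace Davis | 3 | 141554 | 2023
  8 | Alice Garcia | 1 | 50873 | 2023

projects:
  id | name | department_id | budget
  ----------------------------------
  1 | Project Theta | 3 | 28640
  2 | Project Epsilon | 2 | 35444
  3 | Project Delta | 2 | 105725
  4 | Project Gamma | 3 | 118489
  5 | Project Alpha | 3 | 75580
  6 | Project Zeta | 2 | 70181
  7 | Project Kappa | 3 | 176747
SELECT c.name, p.name AS department, c.hire_year FROM employees c JOIN departments p ON c.department_id = p.id WHERE p.budget > 375452 ORDER BY c.hire_year DESC

Execution result:
(no rows)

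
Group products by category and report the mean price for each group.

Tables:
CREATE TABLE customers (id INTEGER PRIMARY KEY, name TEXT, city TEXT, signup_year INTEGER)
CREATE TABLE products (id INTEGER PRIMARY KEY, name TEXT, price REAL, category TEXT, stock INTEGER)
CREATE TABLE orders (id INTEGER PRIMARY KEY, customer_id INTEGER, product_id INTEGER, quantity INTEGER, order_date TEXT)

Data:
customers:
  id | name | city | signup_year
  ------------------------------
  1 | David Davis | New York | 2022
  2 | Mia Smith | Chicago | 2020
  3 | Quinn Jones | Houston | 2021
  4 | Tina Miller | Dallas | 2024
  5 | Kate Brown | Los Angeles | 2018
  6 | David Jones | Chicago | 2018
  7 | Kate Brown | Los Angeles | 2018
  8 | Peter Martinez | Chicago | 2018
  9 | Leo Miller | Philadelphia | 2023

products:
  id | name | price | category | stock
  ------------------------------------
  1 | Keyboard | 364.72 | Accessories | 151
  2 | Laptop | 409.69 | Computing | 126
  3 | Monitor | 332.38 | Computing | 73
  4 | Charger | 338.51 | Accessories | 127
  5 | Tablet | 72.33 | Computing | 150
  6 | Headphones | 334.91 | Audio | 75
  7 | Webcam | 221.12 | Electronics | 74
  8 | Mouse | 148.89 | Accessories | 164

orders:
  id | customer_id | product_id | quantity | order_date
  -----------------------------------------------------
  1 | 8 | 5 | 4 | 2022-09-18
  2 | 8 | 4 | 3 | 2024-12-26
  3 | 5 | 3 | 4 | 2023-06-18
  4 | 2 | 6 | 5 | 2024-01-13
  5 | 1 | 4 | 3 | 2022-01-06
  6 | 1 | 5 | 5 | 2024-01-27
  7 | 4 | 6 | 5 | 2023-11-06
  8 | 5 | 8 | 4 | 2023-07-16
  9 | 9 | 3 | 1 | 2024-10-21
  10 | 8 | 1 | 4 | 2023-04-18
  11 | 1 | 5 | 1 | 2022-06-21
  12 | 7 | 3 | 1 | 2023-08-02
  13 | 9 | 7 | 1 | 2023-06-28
SELECT category, AVG(price) AS avg_price FROM products GROUP BY category

Execution result:
category | avg_price
Accessories | 284.04
Audio | 334.91
Computing | 271.47
Electronics | 221.12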